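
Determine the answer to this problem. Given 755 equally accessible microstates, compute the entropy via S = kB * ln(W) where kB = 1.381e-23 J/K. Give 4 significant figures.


Step 1: ln(W) = ln(755) = 6.627
Step 2: S = kB * ln(W) = 1.381e-23 * 6.627
Step 3: S = 9.151e-23 J/K

9.151e-23


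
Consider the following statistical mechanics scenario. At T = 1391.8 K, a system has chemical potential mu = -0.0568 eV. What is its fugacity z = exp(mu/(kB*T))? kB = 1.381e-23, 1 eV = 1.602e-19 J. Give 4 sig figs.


Step 1: Convert mu to Joules: -0.0568*1.602e-19 = -9.099e-21 J
Step 2: kB*T = 1.381e-23*1391.8 = 1.922e-20 J
Step 3: mu/(kB*T) = -0.4734
Step 4: z = exp(-0.4734) = 0.6229

0.6229


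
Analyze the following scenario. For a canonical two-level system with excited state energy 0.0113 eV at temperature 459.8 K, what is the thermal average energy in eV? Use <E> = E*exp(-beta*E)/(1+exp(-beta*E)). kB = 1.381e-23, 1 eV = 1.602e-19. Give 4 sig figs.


Step 1: beta*E = 0.0113*1.602e-19/(1.381e-23*459.8) = 0.2851
Step 2: exp(-beta*E) = 0.7519
Step 3: <E> = 0.0113*0.7519/(1+0.7519) = 0.00485 eV

0.00485


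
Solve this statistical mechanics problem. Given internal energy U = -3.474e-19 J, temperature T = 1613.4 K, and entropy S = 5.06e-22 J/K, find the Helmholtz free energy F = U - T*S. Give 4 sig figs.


Step 1: T*S = 1613.4 * 5.06e-22 = 8.164e-19 J
Step 2: F = U - T*S = -3.474e-19 - 8.164e-19
Step 3: F = -1.164e-18 J

-1.164e-18


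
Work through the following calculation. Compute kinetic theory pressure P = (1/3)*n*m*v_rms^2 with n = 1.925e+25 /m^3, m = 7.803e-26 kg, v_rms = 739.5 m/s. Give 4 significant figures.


Step 1: v_rms^2 = 739.5^2 = 5.469e+05
Step 2: n*m = 1.925e+25*7.803e-26 = 1.502
Step 3: P = (1/3)*1.502*5.469e+05 = 2.738e+05 Pa

2.738e+05


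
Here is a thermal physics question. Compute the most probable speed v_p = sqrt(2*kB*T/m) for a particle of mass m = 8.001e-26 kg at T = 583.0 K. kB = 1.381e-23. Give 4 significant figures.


Step 1: Numerator = 2*kB*T = 2*1.381e-23*583.0 = 1.61e-20
Step 2: Ratio = 1.61e-20 / 8.001e-26 = 2.013e+05
Step 3: v_p = sqrt(2.013e+05) = 448.6 m/s

448.6


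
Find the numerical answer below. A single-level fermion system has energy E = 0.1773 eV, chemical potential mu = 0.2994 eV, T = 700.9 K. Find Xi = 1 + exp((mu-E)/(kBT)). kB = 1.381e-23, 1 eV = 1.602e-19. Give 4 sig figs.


Step 1: (mu - E) = 0.2994 - 0.1773 = 0.1221 eV
Step 2: x = (mu-E)*eV/(kB*T) = 0.1221*1.602e-19/(1.381e-23*700.9) = 2.021
Step 3: exp(x) = 7.545
Step 4: Xi = 1 + 7.545 = 8.545

8.545


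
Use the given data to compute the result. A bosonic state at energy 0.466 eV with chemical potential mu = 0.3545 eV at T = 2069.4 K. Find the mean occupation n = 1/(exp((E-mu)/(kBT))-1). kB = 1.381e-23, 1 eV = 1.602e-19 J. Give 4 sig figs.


Step 1: (E - mu) = 0.1115 eV
Step 2: x = (E-mu)*eV/(kB*T) = 0.1115*1.602e-19/(1.381e-23*2069.4) = 0.625
Step 3: exp(x) = 1.868
Step 4: n = 1/(exp(x)-1) = 1.152

1.152


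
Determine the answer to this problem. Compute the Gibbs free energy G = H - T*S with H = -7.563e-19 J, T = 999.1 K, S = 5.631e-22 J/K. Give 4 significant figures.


Step 1: T*S = 999.1 * 5.631e-22 = 5.626e-19 J
Step 2: G = H - T*S = -7.563e-19 - 5.626e-19
Step 3: G = -1.319e-18 J

-1.319e-18


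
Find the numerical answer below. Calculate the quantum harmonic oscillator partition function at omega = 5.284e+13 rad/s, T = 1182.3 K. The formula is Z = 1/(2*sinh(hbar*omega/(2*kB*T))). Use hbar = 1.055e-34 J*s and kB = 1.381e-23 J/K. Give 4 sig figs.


Step 1: Compute x = hbar*omega/(kB*T) = 1.055e-34*5.284e+13/(1.381e-23*1182.3) = 0.3414
Step 2: x/2 = 0.1707
Step 3: sinh(x/2) = 0.1715
Step 4: Z = 1/(2*0.1715) = 2.915

2.915


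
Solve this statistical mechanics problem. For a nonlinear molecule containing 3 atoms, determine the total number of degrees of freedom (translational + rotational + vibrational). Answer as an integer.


Step 1: Translational DOF = 3
Step 2: Rotational DOF (nonlinear) = 3
Step 3: Vibrational DOF = 3*3 - 6 = 3
Step 4: Total = 3 + 3 + 3 = 9

9


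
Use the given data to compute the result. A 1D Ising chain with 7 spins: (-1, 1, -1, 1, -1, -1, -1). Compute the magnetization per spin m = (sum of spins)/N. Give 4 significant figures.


Step 1: Count up spins (+1): 2, down spins (-1): 5
Step 2: Total magnetization M = 2 - 5 = -3
Step 3: m = M/N = -3/7 = -0.4286

-0.4286


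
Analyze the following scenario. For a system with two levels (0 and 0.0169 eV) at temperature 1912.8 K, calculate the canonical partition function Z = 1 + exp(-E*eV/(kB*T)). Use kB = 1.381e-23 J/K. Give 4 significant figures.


Step 1: Compute beta*E = E*eV/(kB*T) = 0.0169*1.602e-19/(1.381e-23*1912.8) = 0.1025
Step 2: exp(-beta*E) = exp(-0.1025) = 0.9026
Step 3: Z = 1 + 0.9026 = 1.903

1.903


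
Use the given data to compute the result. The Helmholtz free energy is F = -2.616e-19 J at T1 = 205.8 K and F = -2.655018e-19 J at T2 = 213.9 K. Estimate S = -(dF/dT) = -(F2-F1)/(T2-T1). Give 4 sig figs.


Step 1: dF = F2 - F1 = -2.655018e-19 - (-2.616e-19) = -3.9018e-21 J
Step 2: dT = T2 - T1 = 213.9 - 205.8 = 8.1 K
Step 3: S = -dF/dT = -(-3.9018e-21)/8.1 = 4.817e-22 J/K

4.817e-22


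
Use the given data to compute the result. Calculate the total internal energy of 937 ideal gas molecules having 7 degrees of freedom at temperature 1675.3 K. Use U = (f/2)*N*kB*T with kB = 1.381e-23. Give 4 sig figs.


Step 1: f/2 = 7/2 = 3.5
Step 2: N*kB*T = 937*1.381e-23*1675.3 = 2.168e-17
Step 3: U = 3.5 * 2.168e-17 = 7.587e-17 J

7.587e-17


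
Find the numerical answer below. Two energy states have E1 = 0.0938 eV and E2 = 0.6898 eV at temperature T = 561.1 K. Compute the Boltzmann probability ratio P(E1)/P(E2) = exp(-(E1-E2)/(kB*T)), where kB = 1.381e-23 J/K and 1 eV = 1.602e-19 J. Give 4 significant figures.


Step 1: Compute energy difference dE = E1 - E2 = 0.0938 - 0.6898 = -0.596 eV
Step 2: Convert to Joules: dE_J = -0.596 * 1.602e-19 = -9.548e-20 J
Step 3: Compute exponent = -dE_J / (kB * T) = -(-9.548e-20) / (1.381e-23 * 561.1) = 12.32
Step 4: P(E1)/P(E2) = exp(12.32) = 2.245e+05

2.245e+05


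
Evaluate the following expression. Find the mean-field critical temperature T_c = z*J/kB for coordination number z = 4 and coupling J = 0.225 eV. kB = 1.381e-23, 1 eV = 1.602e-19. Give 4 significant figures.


Step 1: z*J = 4*0.225 = 0.9 eV
Step 2: Convert to Joules: 0.9*1.602e-19 = 1.442e-19 J
Step 3: T_c = 1.442e-19 / 1.381e-23 = 1.044e+04 K

1.044e+04


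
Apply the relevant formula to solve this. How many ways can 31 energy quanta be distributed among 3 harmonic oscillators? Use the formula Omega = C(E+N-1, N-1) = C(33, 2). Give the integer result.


Step 1: Use binomial coefficient C(33, 2)
Step 2: Numerator = 33! / 31!
Step 3: Denominator = 2!
Step 4: Omega = 528

528


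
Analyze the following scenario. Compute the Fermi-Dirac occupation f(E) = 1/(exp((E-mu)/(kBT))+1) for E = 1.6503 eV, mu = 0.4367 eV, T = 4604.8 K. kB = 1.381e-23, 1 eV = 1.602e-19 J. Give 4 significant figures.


Step 1: (E - mu) = 1.6503 - 0.4367 = 1.214 eV
Step 2: Convert: (E-mu)*eV = 1.944e-19 J
Step 3: x = (E-mu)*eV/(kB*T) = 3.057
Step 4: f = 1/(exp(3.057)+1) = 0.0449

0.0449


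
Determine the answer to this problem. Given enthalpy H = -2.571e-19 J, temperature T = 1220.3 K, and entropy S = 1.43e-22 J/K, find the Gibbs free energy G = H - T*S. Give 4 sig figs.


Step 1: T*S = 1220.3 * 1.43e-22 = 1.745e-19 J
Step 2: G = H - T*S = -2.571e-19 - 1.745e-19
Step 3: G = -4.316e-19 J

-4.316e-19


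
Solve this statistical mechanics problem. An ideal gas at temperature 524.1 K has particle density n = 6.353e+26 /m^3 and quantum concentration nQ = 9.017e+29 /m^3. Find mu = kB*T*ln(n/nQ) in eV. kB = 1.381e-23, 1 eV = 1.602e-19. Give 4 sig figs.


Step 1: n/nQ = 6.353e+26/9.017e+29 = 0.0007046
Step 2: ln(n/nQ) = -7.258
Step 3: mu = kB*T*ln(n/nQ) = 7.238e-21*-7.258 = -5.253e-20 J
Step 4: Convert to eV: -5.253e-20/1.602e-19 = -0.3279 eV

-0.3279


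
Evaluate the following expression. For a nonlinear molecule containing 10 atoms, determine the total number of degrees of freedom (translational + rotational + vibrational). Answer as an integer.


Step 1: Translational DOF = 3
Step 2: Rotational DOF (nonlinear) = 3
Step 3: Vibrational DOF = 3*10 - 6 = 24
Step 4: Total = 3 + 3 + 24 = 30

30


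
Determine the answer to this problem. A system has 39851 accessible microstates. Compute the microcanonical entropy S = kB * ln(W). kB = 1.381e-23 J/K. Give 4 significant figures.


Step 1: ln(W) = ln(39851) = 10.59
Step 2: S = kB * ln(W) = 1.381e-23 * 10.59
Step 3: S = 1.463e-22 J/K

1.463e-22


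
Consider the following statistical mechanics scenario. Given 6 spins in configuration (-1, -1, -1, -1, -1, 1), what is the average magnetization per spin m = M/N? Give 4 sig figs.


Step 1: Count up spins (+1): 1, down spins (-1): 5
Step 2: Total magnetization M = 1 - 5 = -4
Step 3: m = M/N = -4/6 = -0.6667

-0.6667


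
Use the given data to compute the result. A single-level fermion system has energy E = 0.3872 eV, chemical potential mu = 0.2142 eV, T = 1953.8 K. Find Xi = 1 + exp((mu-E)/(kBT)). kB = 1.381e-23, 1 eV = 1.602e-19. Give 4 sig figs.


Step 1: (mu - E) = 0.2142 - 0.3872 = -0.173 eV
Step 2: x = (mu-E)*eV/(kB*T) = -0.173*1.602e-19/(1.381e-23*1953.8) = -1.027
Step 3: exp(x) = 0.358
Step 4: Xi = 1 + 0.358 = 1.358

1.358


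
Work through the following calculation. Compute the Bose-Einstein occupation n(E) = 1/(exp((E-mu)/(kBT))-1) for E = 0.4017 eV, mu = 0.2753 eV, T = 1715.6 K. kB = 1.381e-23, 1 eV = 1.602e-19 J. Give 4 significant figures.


Step 1: (E - mu) = 0.1264 eV
Step 2: x = (E-mu)*eV/(kB*T) = 0.1264*1.602e-19/(1.381e-23*1715.6) = 0.8547
Step 3: exp(x) = 2.351
Step 4: n = 1/(exp(x)-1) = 0.7404

0.7404


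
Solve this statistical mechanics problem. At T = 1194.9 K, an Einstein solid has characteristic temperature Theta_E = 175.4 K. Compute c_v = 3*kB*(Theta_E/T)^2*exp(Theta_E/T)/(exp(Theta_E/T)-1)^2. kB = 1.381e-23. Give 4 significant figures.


Step 1: x = Theta_E/T = 175.4/1194.9 = 0.1468
Step 2: x^2 = 0.02155
Step 3: exp(x) = 1.158
Step 4: c_v = 3*1.381e-23*0.02155*1.158/(1.158-1)^2 = 4.136e-23

4.136e-23


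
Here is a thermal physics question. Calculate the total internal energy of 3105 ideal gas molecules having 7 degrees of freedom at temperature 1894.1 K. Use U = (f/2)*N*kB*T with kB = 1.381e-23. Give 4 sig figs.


Step 1: f/2 = 7/2 = 3.5
Step 2: N*kB*T = 3105*1.381e-23*1894.1 = 8.122e-17
Step 3: U = 3.5 * 8.122e-17 = 2.843e-16 J

2.843e-16


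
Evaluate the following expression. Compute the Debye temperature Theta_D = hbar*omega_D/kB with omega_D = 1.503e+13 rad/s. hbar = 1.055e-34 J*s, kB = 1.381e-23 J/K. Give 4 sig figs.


Step 1: hbar*omega_D = 1.055e-34 * 1.503e+13 = 1.586e-21 J
Step 2: Theta_D = 1.586e-21 / 1.381e-23
Step 3: Theta_D = 114.8 K

114.8


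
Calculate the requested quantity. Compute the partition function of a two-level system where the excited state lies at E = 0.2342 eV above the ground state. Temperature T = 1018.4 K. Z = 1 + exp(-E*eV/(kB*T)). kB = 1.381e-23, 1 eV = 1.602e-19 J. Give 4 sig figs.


Step 1: Compute beta*E = E*eV/(kB*T) = 0.2342*1.602e-19/(1.381e-23*1018.4) = 2.668
Step 2: exp(-beta*E) = exp(-2.668) = 0.06941
Step 3: Z = 1 + 0.06941 = 1.069

1.069


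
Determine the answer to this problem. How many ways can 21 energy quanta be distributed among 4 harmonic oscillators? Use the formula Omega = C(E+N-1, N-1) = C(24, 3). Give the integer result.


Step 1: Use binomial coefficient C(24, 3)
Step 2: Numerator = 24! / 21!
Step 3: Denominator = 3!
Step 4: Omega = 2024

2024


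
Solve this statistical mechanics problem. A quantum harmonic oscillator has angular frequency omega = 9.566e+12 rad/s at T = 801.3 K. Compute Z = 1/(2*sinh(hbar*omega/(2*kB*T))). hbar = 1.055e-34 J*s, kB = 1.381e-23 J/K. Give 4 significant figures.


Step 1: Compute x = hbar*omega/(kB*T) = 1.055e-34*9.566e+12/(1.381e-23*801.3) = 0.0912
Step 2: x/2 = 0.0456
Step 3: sinh(x/2) = 0.04562
Step 4: Z = 1/(2*0.04562) = 10.96

10.96


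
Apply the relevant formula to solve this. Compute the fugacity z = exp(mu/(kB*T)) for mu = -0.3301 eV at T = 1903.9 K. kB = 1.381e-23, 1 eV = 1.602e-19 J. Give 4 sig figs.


Step 1: Convert mu to Joules: -0.3301*1.602e-19 = -5.288e-20 J
Step 2: kB*T = 1.381e-23*1903.9 = 2.629e-20 J
Step 3: mu/(kB*T) = -2.011
Step 4: z = exp(-2.011) = 0.1338

0.1338


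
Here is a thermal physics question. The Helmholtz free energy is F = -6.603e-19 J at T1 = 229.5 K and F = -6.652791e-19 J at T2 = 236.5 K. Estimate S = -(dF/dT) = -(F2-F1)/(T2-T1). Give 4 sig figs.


Step 1: dF = F2 - F1 = -6.652791e-19 - (-6.603e-19) = -4.9791e-21 J
Step 2: dT = T2 - T1 = 236.5 - 229.5 = 7 K
Step 3: S = -dF/dT = -(-4.9791e-21)/7 = 7.113e-22 J/K

7.113e-22


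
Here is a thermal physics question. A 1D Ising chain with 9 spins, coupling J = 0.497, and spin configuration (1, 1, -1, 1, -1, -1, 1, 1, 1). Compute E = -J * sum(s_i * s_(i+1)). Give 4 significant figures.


Step 1: Nearest-neighbor products: 1, -1, -1, -1, 1, -1, 1, 1
Step 2: Sum of products = 0
Step 3: E = -0.497 * 0 = 0

0


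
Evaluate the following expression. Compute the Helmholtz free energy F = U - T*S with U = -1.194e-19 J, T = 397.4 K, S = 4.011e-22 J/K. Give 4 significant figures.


Step 1: T*S = 397.4 * 4.011e-22 = 1.594e-19 J
Step 2: F = U - T*S = -1.194e-19 - 1.594e-19
Step 3: F = -2.788e-19 J

-2.788e-19


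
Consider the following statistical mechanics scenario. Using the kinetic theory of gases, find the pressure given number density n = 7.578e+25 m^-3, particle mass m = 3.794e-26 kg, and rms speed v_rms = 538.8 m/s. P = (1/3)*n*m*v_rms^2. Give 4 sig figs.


Step 1: v_rms^2 = 538.8^2 = 2.903e+05
Step 2: n*m = 7.578e+25*3.794e-26 = 2.875
Step 3: P = (1/3)*2.875*2.903e+05 = 2.782e+05 Pa

2.782e+05


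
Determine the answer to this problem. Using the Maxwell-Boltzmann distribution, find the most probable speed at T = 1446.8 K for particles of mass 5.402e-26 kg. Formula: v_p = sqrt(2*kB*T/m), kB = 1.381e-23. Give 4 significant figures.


Step 1: Numerator = 2*kB*T = 2*1.381e-23*1446.8 = 3.996e-20
Step 2: Ratio = 3.996e-20 / 5.402e-26 = 7.397e+05
Step 3: v_p = sqrt(7.397e+05) = 860.1 m/s

860.1


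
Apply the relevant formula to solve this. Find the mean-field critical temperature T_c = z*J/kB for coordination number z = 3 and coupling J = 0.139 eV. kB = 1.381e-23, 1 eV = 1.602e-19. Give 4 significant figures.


Step 1: z*J = 3*0.139 = 0.417 eV
Step 2: Convert to Joules: 0.417*1.602e-19 = 6.68e-20 J
Step 3: T_c = 6.68e-20 / 1.381e-23 = 4837 K

4837


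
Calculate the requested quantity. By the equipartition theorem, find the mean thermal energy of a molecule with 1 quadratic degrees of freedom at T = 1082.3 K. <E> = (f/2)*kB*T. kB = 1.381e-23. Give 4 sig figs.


Step 1: f/2 = 1/2 = 0.5
Step 2: kB*T = 1.381e-23 * 1082.3 = 1.495e-20
Step 3: <E> = 0.5 * 1.495e-20 = 7.473e-21 J

7.473e-21


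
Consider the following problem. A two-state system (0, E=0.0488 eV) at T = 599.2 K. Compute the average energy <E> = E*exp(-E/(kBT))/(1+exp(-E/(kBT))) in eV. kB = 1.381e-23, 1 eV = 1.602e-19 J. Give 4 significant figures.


Step 1: beta*E = 0.0488*1.602e-19/(1.381e-23*599.2) = 0.9447
Step 2: exp(-beta*E) = 0.3888
Step 3: <E> = 0.0488*0.3888/(1+0.3888) = 0.01366 eV

0.01366


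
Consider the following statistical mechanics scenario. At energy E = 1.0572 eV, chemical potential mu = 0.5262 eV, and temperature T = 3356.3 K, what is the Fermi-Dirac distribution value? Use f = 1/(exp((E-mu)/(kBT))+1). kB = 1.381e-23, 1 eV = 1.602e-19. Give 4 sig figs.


Step 1: (E - mu) = 1.0572 - 0.5262 = 0.531 eV
Step 2: Convert: (E-mu)*eV = 8.507e-20 J
Step 3: x = (E-mu)*eV/(kB*T) = 1.835
Step 4: f = 1/(exp(1.835)+1) = 0.1376

0.1376


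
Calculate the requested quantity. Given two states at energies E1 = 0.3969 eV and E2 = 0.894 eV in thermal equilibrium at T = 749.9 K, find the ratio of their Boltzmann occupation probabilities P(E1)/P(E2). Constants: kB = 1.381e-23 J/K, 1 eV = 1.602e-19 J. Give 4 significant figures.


Step 1: Compute energy difference dE = E1 - E2 = 0.3969 - 0.894 = -0.4971 eV
Step 2: Convert to Joules: dE_J = -0.4971 * 1.602e-19 = -7.964e-20 J
Step 3: Compute exponent = -dE_J / (kB * T) = -(-7.964e-20) / (1.381e-23 * 749.9) = 7.69
Step 4: P(E1)/P(E2) = exp(7.69) = 2186

2186


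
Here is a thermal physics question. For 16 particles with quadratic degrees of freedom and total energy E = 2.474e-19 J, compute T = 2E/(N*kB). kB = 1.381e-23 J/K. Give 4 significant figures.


Step 1: Numerator = 2*E = 2*2.474e-19 = 4.948e-19 J
Step 2: Denominator = N*kB = 16*1.381e-23 = 2.21e-22
Step 3: T = 4.948e-19 / 2.21e-22 = 2239 K

2239


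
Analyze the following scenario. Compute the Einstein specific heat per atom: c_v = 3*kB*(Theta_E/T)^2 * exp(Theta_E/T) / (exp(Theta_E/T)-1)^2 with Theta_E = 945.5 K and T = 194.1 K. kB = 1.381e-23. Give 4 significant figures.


Step 1: x = Theta_E/T = 945.5/194.1 = 4.871
Step 2: x^2 = 23.73
Step 3: exp(x) = 130.5
Step 4: c_v = 3*1.381e-23*23.73*130.5/(130.5-1)^2 = 7.651e-24

7.651e-24


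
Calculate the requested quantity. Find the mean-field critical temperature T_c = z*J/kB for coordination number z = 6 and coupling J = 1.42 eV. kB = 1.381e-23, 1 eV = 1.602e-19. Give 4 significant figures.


Step 1: z*J = 6*1.42 = 8.52 eV
Step 2: Convert to Joules: 8.52*1.602e-19 = 1.365e-18 J
Step 3: T_c = 1.365e-18 / 1.381e-23 = 9.883e+04 K

9.883e+04


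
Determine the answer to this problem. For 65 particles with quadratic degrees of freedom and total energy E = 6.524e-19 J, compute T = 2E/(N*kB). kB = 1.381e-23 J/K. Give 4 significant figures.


Step 1: Numerator = 2*E = 2*6.524e-19 = 1.305e-18 J
Step 2: Denominator = N*kB = 65*1.381e-23 = 8.977e-22
Step 3: T = 1.305e-18 / 8.977e-22 = 1454 K

1454


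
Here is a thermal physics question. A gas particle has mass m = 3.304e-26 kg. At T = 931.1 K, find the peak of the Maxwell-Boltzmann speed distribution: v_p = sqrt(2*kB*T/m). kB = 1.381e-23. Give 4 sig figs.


Step 1: Numerator = 2*kB*T = 2*1.381e-23*931.1 = 2.572e-20
Step 2: Ratio = 2.572e-20 / 3.304e-26 = 7.784e+05
Step 3: v_p = sqrt(7.784e+05) = 882.2 m/s

882.2


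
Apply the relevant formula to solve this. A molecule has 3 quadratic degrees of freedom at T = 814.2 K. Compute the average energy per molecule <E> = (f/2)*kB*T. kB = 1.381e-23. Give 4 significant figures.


Step 1: f/2 = 3/2 = 1.5
Step 2: kB*T = 1.381e-23 * 814.2 = 1.124e-20
Step 3: <E> = 1.5 * 1.124e-20 = 1.687e-20 J

1.687e-20


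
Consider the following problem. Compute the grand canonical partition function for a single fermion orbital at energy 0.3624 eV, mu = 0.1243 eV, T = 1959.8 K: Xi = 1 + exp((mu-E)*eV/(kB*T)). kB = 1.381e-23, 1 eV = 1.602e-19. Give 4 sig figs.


Step 1: (mu - E) = 0.1243 - 0.3624 = -0.2381 eV
Step 2: x = (mu-E)*eV/(kB*T) = -0.2381*1.602e-19/(1.381e-23*1959.8) = -1.409
Step 3: exp(x) = 0.2443
Step 4: Xi = 1 + 0.2443 = 1.244

1.244


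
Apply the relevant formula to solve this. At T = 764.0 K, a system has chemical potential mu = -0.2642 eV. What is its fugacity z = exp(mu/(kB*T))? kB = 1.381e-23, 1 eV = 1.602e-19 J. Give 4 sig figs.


Step 1: Convert mu to Joules: -0.2642*1.602e-19 = -4.232e-20 J
Step 2: kB*T = 1.381e-23*764.0 = 1.055e-20 J
Step 3: mu/(kB*T) = -4.012
Step 4: z = exp(-4.012) = 0.01811

0.01811


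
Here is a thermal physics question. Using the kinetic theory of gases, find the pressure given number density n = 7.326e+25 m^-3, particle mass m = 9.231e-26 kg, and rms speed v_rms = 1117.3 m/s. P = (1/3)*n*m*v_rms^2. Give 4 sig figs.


Step 1: v_rms^2 = 1117.3^2 = 1.248e+06
Step 2: n*m = 7.326e+25*9.231e-26 = 6.763
Step 3: P = (1/3)*6.763*1.248e+06 = 2.814e+06 Pa

2.814e+06


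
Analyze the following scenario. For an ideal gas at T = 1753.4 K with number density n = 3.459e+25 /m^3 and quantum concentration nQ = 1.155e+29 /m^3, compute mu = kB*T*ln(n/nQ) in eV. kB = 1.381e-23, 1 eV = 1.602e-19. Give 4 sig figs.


Step 1: n/nQ = 3.459e+25/1.155e+29 = 0.0002995
Step 2: ln(n/nQ) = -8.113
Step 3: mu = kB*T*ln(n/nQ) = 2.421e-20*-8.113 = -1.965e-19 J
Step 4: Convert to eV: -1.965e-19/1.602e-19 = -1.226 eV

-1.226


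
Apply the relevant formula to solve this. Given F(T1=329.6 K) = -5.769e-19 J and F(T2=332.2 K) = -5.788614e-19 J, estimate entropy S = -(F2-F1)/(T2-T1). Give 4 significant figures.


Step 1: dF = F2 - F1 = -5.788614e-19 - (-5.769e-19) = -1.9614e-21 J
Step 2: dT = T2 - T1 = 332.2 - 329.6 = 2.6 K
Step 3: S = -dF/dT = -(-1.9614e-21)/2.6 = 7.544e-22 J/K

7.544e-22


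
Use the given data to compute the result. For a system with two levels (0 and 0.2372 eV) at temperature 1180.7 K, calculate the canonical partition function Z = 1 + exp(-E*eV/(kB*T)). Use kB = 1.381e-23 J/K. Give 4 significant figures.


Step 1: Compute beta*E = E*eV/(kB*T) = 0.2372*1.602e-19/(1.381e-23*1180.7) = 2.33
Step 2: exp(-beta*E) = exp(-2.33) = 0.09725
Step 3: Z = 1 + 0.09725 = 1.097

1.097


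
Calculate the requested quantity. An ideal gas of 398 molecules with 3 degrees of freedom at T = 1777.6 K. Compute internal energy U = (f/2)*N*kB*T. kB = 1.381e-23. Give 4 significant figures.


Step 1: f/2 = 3/2 = 1.5
Step 2: N*kB*T = 398*1.381e-23*1777.6 = 9.77e-18
Step 3: U = 1.5 * 9.77e-18 = 1.466e-17 J

1.466e-17


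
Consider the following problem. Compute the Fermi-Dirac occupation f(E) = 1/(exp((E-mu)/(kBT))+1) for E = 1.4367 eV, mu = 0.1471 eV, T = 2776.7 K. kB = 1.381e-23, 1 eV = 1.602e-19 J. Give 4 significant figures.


Step 1: (E - mu) = 1.4367 - 0.1471 = 1.29 eV
Step 2: Convert: (E-mu)*eV = 2.066e-19 J
Step 3: x = (E-mu)*eV/(kB*T) = 5.388
Step 4: f = 1/(exp(5.388)+1) = 0.004552

0.004552


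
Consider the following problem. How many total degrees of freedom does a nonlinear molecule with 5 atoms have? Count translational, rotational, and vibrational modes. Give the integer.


Step 1: Translational DOF = 3
Step 2: Rotational DOF (nonlinear) = 3
Step 3: Vibrational DOF = 3*5 - 6 = 9
Step 4: Total = 3 + 3 + 9 = 15

15


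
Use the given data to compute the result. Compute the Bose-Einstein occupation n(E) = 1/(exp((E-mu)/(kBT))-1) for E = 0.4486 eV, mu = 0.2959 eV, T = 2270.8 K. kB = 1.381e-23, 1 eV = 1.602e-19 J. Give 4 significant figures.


Step 1: (E - mu) = 0.1527 eV
Step 2: x = (E-mu)*eV/(kB*T) = 0.1527*1.602e-19/(1.381e-23*2270.8) = 0.7801
Step 3: exp(x) = 2.182
Step 4: n = 1/(exp(x)-1) = 0.8463

0.8463


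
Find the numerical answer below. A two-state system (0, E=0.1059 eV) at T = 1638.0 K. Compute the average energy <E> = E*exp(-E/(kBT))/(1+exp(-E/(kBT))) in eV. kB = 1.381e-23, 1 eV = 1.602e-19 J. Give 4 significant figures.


Step 1: beta*E = 0.1059*1.602e-19/(1.381e-23*1638.0) = 0.75
Step 2: exp(-beta*E) = 0.4724
Step 3: <E> = 0.1059*0.4724/(1+0.4724) = 0.03398 eV

0.03398


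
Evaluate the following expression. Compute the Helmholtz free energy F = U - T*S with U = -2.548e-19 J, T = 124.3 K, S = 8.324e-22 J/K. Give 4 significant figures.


Step 1: T*S = 124.3 * 8.324e-22 = 1.035e-19 J
Step 2: F = U - T*S = -2.548e-19 - 1.035e-19
Step 3: F = -3.583e-19 J

-3.583e-19


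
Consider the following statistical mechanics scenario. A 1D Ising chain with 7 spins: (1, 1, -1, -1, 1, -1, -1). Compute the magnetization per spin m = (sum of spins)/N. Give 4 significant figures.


Step 1: Count up spins (+1): 3, down spins (-1): 4
Step 2: Total magnetization M = 3 - 4 = -1
Step 3: m = M/N = -1/7 = -0.1429

-0.1429


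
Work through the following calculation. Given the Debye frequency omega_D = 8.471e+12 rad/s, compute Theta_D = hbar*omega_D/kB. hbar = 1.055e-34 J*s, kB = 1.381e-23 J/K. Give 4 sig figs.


Step 1: hbar*omega_D = 1.055e-34 * 8.471e+12 = 8.937e-22 J
Step 2: Theta_D = 8.937e-22 / 1.381e-23
Step 3: Theta_D = 64.71 K

64.71


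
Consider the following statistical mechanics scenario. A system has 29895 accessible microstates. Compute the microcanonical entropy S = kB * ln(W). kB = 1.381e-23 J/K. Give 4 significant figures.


Step 1: ln(W) = ln(29895) = 10.31
Step 2: S = kB * ln(W) = 1.381e-23 * 10.31
Step 3: S = 1.423e-22 J/K

1.423e-22


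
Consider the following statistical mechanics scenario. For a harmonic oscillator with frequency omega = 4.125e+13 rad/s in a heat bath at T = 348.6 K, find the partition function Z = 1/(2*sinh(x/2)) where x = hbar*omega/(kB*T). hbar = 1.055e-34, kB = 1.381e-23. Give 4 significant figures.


Step 1: Compute x = hbar*omega/(kB*T) = 1.055e-34*4.125e+13/(1.381e-23*348.6) = 0.904
Step 2: x/2 = 0.452
Step 3: sinh(x/2) = 0.4675
Step 4: Z = 1/(2*0.4675) = 1.069

1.069


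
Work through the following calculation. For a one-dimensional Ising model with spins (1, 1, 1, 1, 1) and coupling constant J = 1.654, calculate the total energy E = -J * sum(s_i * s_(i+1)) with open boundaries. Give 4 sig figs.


Step 1: Nearest-neighbor products: 1, 1, 1, 1
Step 2: Sum of products = 4
Step 3: E = -1.654 * 4 = -6.616

-6.616


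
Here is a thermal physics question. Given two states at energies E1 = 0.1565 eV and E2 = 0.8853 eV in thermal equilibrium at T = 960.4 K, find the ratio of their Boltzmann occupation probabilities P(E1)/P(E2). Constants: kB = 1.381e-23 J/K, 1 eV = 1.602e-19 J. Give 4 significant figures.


Step 1: Compute energy difference dE = E1 - E2 = 0.1565 - 0.8853 = -0.7288 eV
Step 2: Convert to Joules: dE_J = -0.7288 * 1.602e-19 = -1.168e-19 J
Step 3: Compute exponent = -dE_J / (kB * T) = -(-1.168e-19) / (1.381e-23 * 960.4) = 8.803
Step 4: P(E1)/P(E2) = exp(8.803) = 6653

6653


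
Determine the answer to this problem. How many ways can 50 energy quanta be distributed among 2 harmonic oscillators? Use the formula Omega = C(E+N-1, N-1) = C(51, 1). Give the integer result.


Step 1: Use binomial coefficient C(51, 1)
Step 2: Numerator = 51! / 50!
Step 3: Denominator = 1!
Step 4: Omega = 51

51


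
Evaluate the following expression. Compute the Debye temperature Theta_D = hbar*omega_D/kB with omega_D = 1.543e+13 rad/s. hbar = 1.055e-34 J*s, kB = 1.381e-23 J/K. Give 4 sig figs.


Step 1: hbar*omega_D = 1.055e-34 * 1.543e+13 = 1.628e-21 J
Step 2: Theta_D = 1.628e-21 / 1.381e-23
Step 3: Theta_D = 117.9 K

117.9


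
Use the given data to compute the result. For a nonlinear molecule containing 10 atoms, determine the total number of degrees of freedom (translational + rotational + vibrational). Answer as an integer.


Step 1: Translational DOF = 3
Step 2: Rotational DOF (nonlinear) = 3
Step 3: Vibrational DOF = 3*10 - 6 = 24
Step 4: Total = 3 + 3 + 24 = 30

30


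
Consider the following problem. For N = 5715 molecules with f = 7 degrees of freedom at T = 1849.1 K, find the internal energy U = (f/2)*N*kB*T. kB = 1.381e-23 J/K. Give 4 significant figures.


Step 1: f/2 = 7/2 = 3.5
Step 2: N*kB*T = 5715*1.381e-23*1849.1 = 1.459e-16
Step 3: U = 3.5 * 1.459e-16 = 5.108e-16 J

5.108e-16


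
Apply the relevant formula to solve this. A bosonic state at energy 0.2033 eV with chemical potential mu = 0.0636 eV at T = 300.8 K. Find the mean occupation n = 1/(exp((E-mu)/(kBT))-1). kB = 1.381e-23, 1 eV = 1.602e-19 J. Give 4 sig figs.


Step 1: (E - mu) = 0.1397 eV
Step 2: x = (E-mu)*eV/(kB*T) = 0.1397*1.602e-19/(1.381e-23*300.8) = 5.388
Step 3: exp(x) = 218.7
Step 4: n = 1/(exp(x)-1) = 0.004594

0.004594


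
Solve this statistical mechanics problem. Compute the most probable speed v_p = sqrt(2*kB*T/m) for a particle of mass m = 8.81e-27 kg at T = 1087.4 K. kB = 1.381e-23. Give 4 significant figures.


Step 1: Numerator = 2*kB*T = 2*1.381e-23*1087.4 = 3.003e-20
Step 2: Ratio = 3.003e-20 / 8.81e-27 = 3.409e+06
Step 3: v_p = sqrt(3.409e+06) = 1846 m/s

1846


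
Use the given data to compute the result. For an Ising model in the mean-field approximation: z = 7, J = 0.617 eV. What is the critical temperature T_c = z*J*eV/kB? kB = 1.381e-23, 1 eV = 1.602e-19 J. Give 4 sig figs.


Step 1: z*J = 7*0.617 = 4.319 eV
Step 2: Convert to Joules: 4.319*1.602e-19 = 6.919e-19 J
Step 3: T_c = 6.919e-19 / 1.381e-23 = 5.01e+04 K

5.01e+04


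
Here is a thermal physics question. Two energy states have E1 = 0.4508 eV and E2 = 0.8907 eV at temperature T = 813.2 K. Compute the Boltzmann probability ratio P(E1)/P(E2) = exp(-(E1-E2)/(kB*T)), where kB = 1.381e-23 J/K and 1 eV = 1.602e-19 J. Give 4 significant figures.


Step 1: Compute energy difference dE = E1 - E2 = 0.4508 - 0.8907 = -0.4399 eV
Step 2: Convert to Joules: dE_J = -0.4399 * 1.602e-19 = -7.047e-20 J
Step 3: Compute exponent = -dE_J / (kB * T) = -(-7.047e-20) / (1.381e-23 * 813.2) = 6.275
Step 4: P(E1)/P(E2) = exp(6.275) = 531.2

531.2


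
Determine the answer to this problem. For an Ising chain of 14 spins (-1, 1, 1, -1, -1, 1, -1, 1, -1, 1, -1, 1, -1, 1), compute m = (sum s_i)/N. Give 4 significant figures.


Step 1: Count up spins (+1): 7, down spins (-1): 7
Step 2: Total magnetization M = 7 - 7 = 0
Step 3: m = M/N = 0/14 = 0

0


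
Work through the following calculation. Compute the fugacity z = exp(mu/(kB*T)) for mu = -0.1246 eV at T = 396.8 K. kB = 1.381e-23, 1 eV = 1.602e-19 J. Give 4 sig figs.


Step 1: Convert mu to Joules: -0.1246*1.602e-19 = -1.996e-20 J
Step 2: kB*T = 1.381e-23*396.8 = 5.48e-21 J
Step 3: mu/(kB*T) = -3.643
Step 4: z = exp(-3.643) = 0.02618

0.02618


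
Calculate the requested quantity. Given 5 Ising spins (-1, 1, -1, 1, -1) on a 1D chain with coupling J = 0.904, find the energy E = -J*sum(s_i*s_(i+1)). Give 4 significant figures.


Step 1: Nearest-neighbor products: -1, -1, -1, -1
Step 2: Sum of products = -4
Step 3: E = -0.904 * -4 = 3.616

3.616


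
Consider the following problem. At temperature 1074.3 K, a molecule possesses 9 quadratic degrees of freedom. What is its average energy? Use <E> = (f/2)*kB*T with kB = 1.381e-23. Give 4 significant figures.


Step 1: f/2 = 9/2 = 4.5
Step 2: kB*T = 1.381e-23 * 1074.3 = 1.484e-20
Step 3: <E> = 4.5 * 1.484e-20 = 6.676e-20 J

6.676e-20


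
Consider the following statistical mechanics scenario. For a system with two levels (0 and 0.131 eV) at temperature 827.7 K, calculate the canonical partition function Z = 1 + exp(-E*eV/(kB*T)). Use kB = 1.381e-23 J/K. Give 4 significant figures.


Step 1: Compute beta*E = E*eV/(kB*T) = 0.131*1.602e-19/(1.381e-23*827.7) = 1.836
Step 2: exp(-beta*E) = exp(-1.836) = 0.1595
Step 3: Z = 1 + 0.1595 = 1.159

1.159


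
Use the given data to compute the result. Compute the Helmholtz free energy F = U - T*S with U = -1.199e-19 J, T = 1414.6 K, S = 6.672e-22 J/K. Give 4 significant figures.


Step 1: T*S = 1414.6 * 6.672e-22 = 9.438e-19 J
Step 2: F = U - T*S = -1.199e-19 - 9.438e-19
Step 3: F = -1.064e-18 J

-1.064e-18


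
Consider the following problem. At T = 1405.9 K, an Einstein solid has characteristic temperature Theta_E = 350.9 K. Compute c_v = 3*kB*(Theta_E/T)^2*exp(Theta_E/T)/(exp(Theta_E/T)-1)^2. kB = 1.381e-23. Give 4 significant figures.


Step 1: x = Theta_E/T = 350.9/1405.9 = 0.2496
Step 2: x^2 = 0.0623
Step 3: exp(x) = 1.284
Step 4: c_v = 3*1.381e-23*0.0623*1.284/(1.284-1)^2 = 4.122e-23

4.122e-23


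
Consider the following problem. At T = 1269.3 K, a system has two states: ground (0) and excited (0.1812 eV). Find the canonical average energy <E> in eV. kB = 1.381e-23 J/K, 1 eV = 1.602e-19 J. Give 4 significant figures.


Step 1: beta*E = 0.1812*1.602e-19/(1.381e-23*1269.3) = 1.656
Step 2: exp(-beta*E) = 0.1909
Step 3: <E> = 0.1812*0.1909/(1+0.1909) = 0.02905 eV

0.02905


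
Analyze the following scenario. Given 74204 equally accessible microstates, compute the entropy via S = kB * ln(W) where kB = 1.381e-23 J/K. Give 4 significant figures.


Step 1: ln(W) = ln(74204) = 11.21
Step 2: S = kB * ln(W) = 1.381e-23 * 11.21
Step 3: S = 1.549e-22 J/K

1.549e-22


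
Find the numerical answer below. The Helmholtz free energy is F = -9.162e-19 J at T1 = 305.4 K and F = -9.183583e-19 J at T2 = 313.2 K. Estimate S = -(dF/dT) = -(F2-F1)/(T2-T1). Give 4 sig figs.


Step 1: dF = F2 - F1 = -9.183583e-19 - (-9.162e-19) = -2.1583e-21 J
Step 2: dT = T2 - T1 = 313.2 - 305.4 = 7.8 K
Step 3: S = -dF/dT = -(-2.1583e-21)/7.8 = 2.767e-22 J/K

2.767e-22


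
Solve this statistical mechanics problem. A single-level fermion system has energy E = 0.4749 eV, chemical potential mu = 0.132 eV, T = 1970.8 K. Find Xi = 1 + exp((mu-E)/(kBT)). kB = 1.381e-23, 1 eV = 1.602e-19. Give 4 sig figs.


Step 1: (mu - E) = 0.132 - 0.4749 = -0.3429 eV
Step 2: x = (mu-E)*eV/(kB*T) = -0.3429*1.602e-19/(1.381e-23*1970.8) = -2.018
Step 3: exp(x) = 0.1329
Step 4: Xi = 1 + 0.1329 = 1.133

1.133


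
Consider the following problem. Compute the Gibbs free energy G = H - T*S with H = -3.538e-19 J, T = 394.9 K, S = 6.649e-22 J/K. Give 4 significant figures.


Step 1: T*S = 394.9 * 6.649e-22 = 2.626e-19 J
Step 2: G = H - T*S = -3.538e-19 - 2.626e-19
Step 3: G = -6.164e-19 J

-6.164e-19


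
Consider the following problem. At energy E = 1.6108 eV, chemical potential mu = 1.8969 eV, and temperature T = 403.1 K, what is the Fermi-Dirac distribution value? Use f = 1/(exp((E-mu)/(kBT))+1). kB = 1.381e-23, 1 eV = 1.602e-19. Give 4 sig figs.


Step 1: (E - mu) = 1.6108 - 1.8969 = -0.2861 eV
Step 2: Convert: (E-mu)*eV = -4.583e-20 J
Step 3: x = (E-mu)*eV/(kB*T) = -8.233
Step 4: f = 1/(exp(-8.233)+1) = 0.9997

0.9997


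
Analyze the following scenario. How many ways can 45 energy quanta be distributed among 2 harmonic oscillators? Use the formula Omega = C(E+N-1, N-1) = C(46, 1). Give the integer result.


Step 1: Use binomial coefficient C(46, 1)
Step 2: Numerator = 46! / 45!
Step 3: Denominator = 1!
Step 4: Omega = 46

46


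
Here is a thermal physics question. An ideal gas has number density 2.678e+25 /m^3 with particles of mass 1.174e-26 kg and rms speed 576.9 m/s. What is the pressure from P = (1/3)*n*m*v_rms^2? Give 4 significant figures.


Step 1: v_rms^2 = 576.9^2 = 3.328e+05
Step 2: n*m = 2.678e+25*1.174e-26 = 0.3144
Step 3: P = (1/3)*0.3144*3.328e+05 = 3.488e+04 Pa

3.488e+04


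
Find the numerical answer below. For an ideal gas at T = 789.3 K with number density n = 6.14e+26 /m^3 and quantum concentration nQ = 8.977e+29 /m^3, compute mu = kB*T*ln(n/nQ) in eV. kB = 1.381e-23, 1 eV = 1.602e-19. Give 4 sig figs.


Step 1: n/nQ = 6.14e+26/8.977e+29 = 0.000684
Step 2: ln(n/nQ) = -7.288
Step 3: mu = kB*T*ln(n/nQ) = 1.09e-20*-7.288 = -7.944e-20 J
Step 4: Convert to eV: -7.944e-20/1.602e-19 = -0.4959 eV

-0.4959


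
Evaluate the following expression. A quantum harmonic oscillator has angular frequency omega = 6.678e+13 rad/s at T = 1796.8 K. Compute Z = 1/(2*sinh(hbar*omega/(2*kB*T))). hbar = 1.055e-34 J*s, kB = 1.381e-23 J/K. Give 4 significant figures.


Step 1: Compute x = hbar*omega/(kB*T) = 1.055e-34*6.678e+13/(1.381e-23*1796.8) = 0.2839
Step 2: x/2 = 0.142
Step 3: sinh(x/2) = 0.1424
Step 4: Z = 1/(2*0.1424) = 3.51

3.51


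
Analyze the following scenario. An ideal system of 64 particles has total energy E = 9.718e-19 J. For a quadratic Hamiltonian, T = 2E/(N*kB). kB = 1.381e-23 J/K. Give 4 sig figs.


Step 1: Numerator = 2*E = 2*9.718e-19 = 1.944e-18 J
Step 2: Denominator = N*kB = 64*1.381e-23 = 8.838e-22
Step 3: T = 1.944e-18 / 8.838e-22 = 2199 K

2199


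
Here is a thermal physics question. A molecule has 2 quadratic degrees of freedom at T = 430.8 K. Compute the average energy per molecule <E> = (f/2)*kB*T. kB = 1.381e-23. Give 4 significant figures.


Step 1: f/2 = 2/2 = 1
Step 2: kB*T = 1.381e-23 * 430.8 = 5.949e-21
Step 3: <E> = 1 * 5.949e-21 = 5.949e-21 J

5.949e-21


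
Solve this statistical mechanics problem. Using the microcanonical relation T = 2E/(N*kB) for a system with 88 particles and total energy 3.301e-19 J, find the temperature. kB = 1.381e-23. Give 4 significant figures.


Step 1: Numerator = 2*E = 2*3.301e-19 = 6.602e-19 J
Step 2: Denominator = N*kB = 88*1.381e-23 = 1.215e-21
Step 3: T = 6.602e-19 / 1.215e-21 = 543.2 K

543.2


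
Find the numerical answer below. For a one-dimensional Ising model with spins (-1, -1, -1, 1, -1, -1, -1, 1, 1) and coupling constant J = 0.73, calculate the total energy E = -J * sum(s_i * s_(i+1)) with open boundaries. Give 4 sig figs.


Step 1: Nearest-neighbor products: 1, 1, -1, -1, 1, 1, -1, 1
Step 2: Sum of products = 2
Step 3: E = -0.73 * 2 = -1.46

-1.46


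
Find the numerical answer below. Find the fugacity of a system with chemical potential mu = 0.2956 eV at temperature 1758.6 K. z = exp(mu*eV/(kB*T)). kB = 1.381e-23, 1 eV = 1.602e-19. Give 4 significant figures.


Step 1: Convert mu to Joules: 0.2956*1.602e-19 = 4.736e-20 J
Step 2: kB*T = 1.381e-23*1758.6 = 2.429e-20 J
Step 3: mu/(kB*T) = 1.95
Step 4: z = exp(1.95) = 7.028

7.028


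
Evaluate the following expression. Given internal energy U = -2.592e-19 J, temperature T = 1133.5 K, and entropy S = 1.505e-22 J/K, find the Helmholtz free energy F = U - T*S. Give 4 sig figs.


Step 1: T*S = 1133.5 * 1.505e-22 = 1.706e-19 J
Step 2: F = U - T*S = -2.592e-19 - 1.706e-19
Step 3: F = -4.298e-19 J

-4.298e-19


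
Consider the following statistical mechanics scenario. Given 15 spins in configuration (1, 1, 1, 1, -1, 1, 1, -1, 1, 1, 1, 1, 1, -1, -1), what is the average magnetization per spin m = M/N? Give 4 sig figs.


Step 1: Count up spins (+1): 11, down spins (-1): 4
Step 2: Total magnetization M = 11 - 4 = 7
Step 3: m = M/N = 7/15 = 0.4667

0.4667


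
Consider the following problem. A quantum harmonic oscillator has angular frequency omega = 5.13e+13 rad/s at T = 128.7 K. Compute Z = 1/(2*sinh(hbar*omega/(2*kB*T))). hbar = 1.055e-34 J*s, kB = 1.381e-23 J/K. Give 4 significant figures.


Step 1: Compute x = hbar*omega/(kB*T) = 1.055e-34*5.13e+13/(1.381e-23*128.7) = 3.045
Step 2: x/2 = 1.523
Step 3: sinh(x/2) = 2.183
Step 4: Z = 1/(2*2.183) = 0.2291

0.2291


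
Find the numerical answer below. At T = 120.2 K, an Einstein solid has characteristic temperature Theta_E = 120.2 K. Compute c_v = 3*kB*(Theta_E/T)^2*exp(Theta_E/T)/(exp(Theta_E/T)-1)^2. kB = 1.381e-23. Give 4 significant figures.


Step 1: x = Theta_E/T = 120.2/120.2 = 1
Step 2: x^2 = 1
Step 3: exp(x) = 2.718
Step 4: c_v = 3*1.381e-23*1*2.718/(2.718-1)^2 = 3.814e-23

3.814e-23


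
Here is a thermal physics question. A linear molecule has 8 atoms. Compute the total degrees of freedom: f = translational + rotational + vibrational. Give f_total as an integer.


Step 1: Translational DOF = 3
Step 2: Rotational DOF (linear) = 2
Step 3: Vibrational DOF = 3*8 - 5 = 19
Step 4: Total = 3 + 2 + 19 = 24

24


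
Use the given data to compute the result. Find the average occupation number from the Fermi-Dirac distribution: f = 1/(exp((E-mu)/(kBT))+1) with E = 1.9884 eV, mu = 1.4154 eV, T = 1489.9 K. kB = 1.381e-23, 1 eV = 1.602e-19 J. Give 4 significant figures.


Step 1: (E - mu) = 1.9884 - 1.4154 = 0.573 eV
Step 2: Convert: (E-mu)*eV = 9.179e-20 J
Step 3: x = (E-mu)*eV/(kB*T) = 4.461
Step 4: f = 1/(exp(4.461)+1) = 0.01141

0.01141


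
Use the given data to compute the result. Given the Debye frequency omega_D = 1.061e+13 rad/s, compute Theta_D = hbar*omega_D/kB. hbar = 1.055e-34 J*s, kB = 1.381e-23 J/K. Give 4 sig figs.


Step 1: hbar*omega_D = 1.055e-34 * 1.061e+13 = 1.119e-21 J
Step 2: Theta_D = 1.119e-21 / 1.381e-23
Step 3: Theta_D = 81.05 K

81.05


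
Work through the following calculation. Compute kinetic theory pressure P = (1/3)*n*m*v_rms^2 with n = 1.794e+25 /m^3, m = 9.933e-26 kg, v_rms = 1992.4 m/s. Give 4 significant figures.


Step 1: v_rms^2 = 1992.4^2 = 3.97e+06
Step 2: n*m = 1.794e+25*9.933e-26 = 1.782
Step 3: P = (1/3)*1.782*3.97e+06 = 2.358e+06 Pa

2.358e+06


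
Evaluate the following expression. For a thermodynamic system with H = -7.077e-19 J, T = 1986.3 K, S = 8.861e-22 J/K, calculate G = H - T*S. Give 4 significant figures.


Step 1: T*S = 1986.3 * 8.861e-22 = 1.76e-18 J
Step 2: G = H - T*S = -7.077e-19 - 1.76e-18
Step 3: G = -2.468e-18 J

-2.468e-18
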